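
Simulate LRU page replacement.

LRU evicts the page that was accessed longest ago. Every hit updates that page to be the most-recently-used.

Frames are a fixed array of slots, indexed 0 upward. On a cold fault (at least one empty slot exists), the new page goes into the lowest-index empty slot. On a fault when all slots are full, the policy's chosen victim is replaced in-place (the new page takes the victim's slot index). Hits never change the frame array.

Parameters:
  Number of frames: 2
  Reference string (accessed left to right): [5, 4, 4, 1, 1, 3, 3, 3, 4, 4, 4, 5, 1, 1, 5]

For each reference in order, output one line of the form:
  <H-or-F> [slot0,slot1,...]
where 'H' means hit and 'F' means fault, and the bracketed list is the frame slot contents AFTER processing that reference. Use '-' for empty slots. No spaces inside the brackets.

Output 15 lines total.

F [5,-]
F [5,4]
H [5,4]
F [1,4]
H [1,4]
F [1,3]
H [1,3]
H [1,3]
F [4,3]
H [4,3]
H [4,3]
F [4,5]
F [1,5]
H [1,5]
H [1,5]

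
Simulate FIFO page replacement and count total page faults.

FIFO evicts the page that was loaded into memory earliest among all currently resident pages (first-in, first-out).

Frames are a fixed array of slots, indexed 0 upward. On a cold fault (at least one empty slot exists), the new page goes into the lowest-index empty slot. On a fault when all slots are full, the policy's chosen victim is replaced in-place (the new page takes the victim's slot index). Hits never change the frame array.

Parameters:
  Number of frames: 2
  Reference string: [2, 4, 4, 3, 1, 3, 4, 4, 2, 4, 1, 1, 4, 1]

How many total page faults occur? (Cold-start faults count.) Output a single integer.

Step 0: ref 2 → FAULT, frames=[2,-]
Step 1: ref 4 → FAULT, frames=[2,4]
Step 2: ref 4 → HIT, frames=[2,4]
Step 3: ref 3 → FAULT (evict 2), frames=[3,4]
Step 4: ref 1 → FAULT (evict 4), frames=[3,1]
Step 5: ref 3 → HIT, frames=[3,1]
Step 6: ref 4 → FAULT (evict 3), frames=[4,1]
Step 7: ref 4 → HIT, frames=[4,1]
Step 8: ref 2 → FAULT (evict 1), frames=[4,2]
Step 9: ref 4 → HIT, frames=[4,2]
Step 10: ref 1 → FAULT (evict 4), frames=[1,2]
Step 11: ref 1 → HIT, frames=[1,2]
Step 12: ref 4 → FAULT (evict 2), frames=[1,4]
Step 13: ref 1 → HIT, frames=[1,4]
Total faults: 8

Answer: 8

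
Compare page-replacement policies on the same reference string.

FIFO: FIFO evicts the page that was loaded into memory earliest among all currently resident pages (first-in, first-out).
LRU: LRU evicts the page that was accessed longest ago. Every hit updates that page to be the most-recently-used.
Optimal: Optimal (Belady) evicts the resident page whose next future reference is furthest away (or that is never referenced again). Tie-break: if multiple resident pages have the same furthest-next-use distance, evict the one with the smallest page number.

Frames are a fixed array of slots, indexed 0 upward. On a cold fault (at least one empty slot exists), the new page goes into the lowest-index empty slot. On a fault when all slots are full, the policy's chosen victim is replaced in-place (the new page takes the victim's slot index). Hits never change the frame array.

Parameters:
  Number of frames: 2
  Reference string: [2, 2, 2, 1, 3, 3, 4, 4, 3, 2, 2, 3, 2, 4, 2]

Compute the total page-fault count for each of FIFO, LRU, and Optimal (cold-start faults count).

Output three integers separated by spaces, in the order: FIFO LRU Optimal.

--- FIFO ---
  step 0: ref 2 -> FAULT, frames=[2,-] (faults so far: 1)
  step 1: ref 2 -> HIT, frames=[2,-] (faults so far: 1)
  step 2: ref 2 -> HIT, frames=[2,-] (faults so far: 1)
  step 3: ref 1 -> FAULT, frames=[2,1] (faults so far: 2)
  step 4: ref 3 -> FAULT, evict 2, frames=[3,1] (faults so far: 3)
  step 5: ref 3 -> HIT, frames=[3,1] (faults so far: 3)
  step 6: ref 4 -> FAULT, evict 1, frames=[3,4] (faults so far: 4)
  step 7: ref 4 -> HIT, frames=[3,4] (faults so far: 4)
  step 8: ref 3 -> HIT, frames=[3,4] (faults so far: 4)
  step 9: ref 2 -> FAULT, evict 3, frames=[2,4] (faults so far: 5)
  step 10: ref 2 -> HIT, frames=[2,4] (faults so far: 5)
  step 11: ref 3 -> FAULT, evict 4, frames=[2,3] (faults so far: 6)
  step 12: ref 2 -> HIT, frames=[2,3] (faults so far: 6)
  step 13: ref 4 -> FAULT, evict 2, frames=[4,3] (faults so far: 7)
  step 14: ref 2 -> FAULT, evict 3, frames=[4,2] (faults so far: 8)
  FIFO total faults: 8
--- LRU ---
  step 0: ref 2 -> FAULT, frames=[2,-] (faults so far: 1)
  step 1: ref 2 -> HIT, frames=[2,-] (faults so far: 1)
  step 2: ref 2 -> HIT, frames=[2,-] (faults so far: 1)
  step 3: ref 1 -> FAULT, frames=[2,1] (faults so far: 2)
  step 4: ref 3 -> FAULT, evict 2, frames=[3,1] (faults so far: 3)
  step 5: ref 3 -> HIT, frames=[3,1] (faults so far: 3)
  step 6: ref 4 -> FAULT, evict 1, frames=[3,4] (faults so far: 4)
  step 7: ref 4 -> HIT, frames=[3,4] (faults so far: 4)
  step 8: ref 3 -> HIT, frames=[3,4] (faults so far: 4)
  step 9: ref 2 -> FAULT, evict 4, frames=[3,2] (faults so far: 5)
  step 10: ref 2 -> HIT, frames=[3,2] (faults so far: 5)
  step 11: ref 3 -> HIT, frames=[3,2] (faults so far: 5)
  step 12: ref 2 -> HIT, frames=[3,2] (faults so far: 5)
  step 13: ref 4 -> FAULT, evict 3, frames=[4,2] (faults so far: 6)
  step 14: ref 2 -> HIT, frames=[4,2] (faults so far: 6)
  LRU total faults: 6
--- Optimal ---
  step 0: ref 2 -> FAULT, frames=[2,-] (faults so far: 1)
  step 1: ref 2 -> HIT, frames=[2,-] (faults so far: 1)
  step 2: ref 2 -> HIT, frames=[2,-] (faults so far: 1)
  step 3: ref 1 -> FAULT, frames=[2,1] (faults so far: 2)
  step 4: ref 3 -> FAULT, evict 1, frames=[2,3] (faults so far: 3)
  step 5: ref 3 -> HIT, frames=[2,3] (faults so far: 3)
  step 6: ref 4 -> FAULT, evict 2, frames=[4,3] (faults so far: 4)
  step 7: ref 4 -> HIT, frames=[4,3] (faults so far: 4)
  step 8: ref 3 -> HIT, frames=[4,3] (faults so far: 4)
  step 9: ref 2 -> FAULT, evict 4, frames=[2,3] (faults so far: 5)
  step 10: ref 2 -> HIT, frames=[2,3] (faults so far: 5)
  step 11: ref 3 -> HIT, frames=[2,3] (faults so far: 5)
  step 12: ref 2 -> HIT, frames=[2,3] (faults so far: 5)
  step 13: ref 4 -> FAULT, evict 3, frames=[2,4] (faults so far: 6)
  step 14: ref 2 -> HIT, frames=[2,4] (faults so far: 6)
  Optimal total faults: 6

Answer: 8 6 6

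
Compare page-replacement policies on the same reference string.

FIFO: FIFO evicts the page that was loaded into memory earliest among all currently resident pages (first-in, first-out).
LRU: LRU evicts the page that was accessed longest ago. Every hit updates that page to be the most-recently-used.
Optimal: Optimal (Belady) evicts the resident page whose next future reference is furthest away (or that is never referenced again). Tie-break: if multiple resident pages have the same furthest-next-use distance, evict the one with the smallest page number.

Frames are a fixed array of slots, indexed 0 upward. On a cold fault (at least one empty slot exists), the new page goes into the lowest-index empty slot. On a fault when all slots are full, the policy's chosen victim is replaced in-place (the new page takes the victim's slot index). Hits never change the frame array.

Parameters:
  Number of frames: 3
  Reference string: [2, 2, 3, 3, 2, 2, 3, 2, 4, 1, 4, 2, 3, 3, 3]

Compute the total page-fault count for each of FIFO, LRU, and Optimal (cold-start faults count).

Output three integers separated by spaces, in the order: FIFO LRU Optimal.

--- FIFO ---
  step 0: ref 2 -> FAULT, frames=[2,-,-] (faults so far: 1)
  step 1: ref 2 -> HIT, frames=[2,-,-] (faults so far: 1)
  step 2: ref 3 -> FAULT, frames=[2,3,-] (faults so far: 2)
  step 3: ref 3 -> HIT, frames=[2,3,-] (faults so far: 2)
  step 4: ref 2 -> HIT, frames=[2,3,-] (faults so far: 2)
  step 5: ref 2 -> HIT, frames=[2,3,-] (faults so far: 2)
  step 6: ref 3 -> HIT, frames=[2,3,-] (faults so far: 2)
  step 7: ref 2 -> HIT, frames=[2,3,-] (faults so far: 2)
  step 8: ref 4 -> FAULT, frames=[2,3,4] (faults so far: 3)
  step 9: ref 1 -> FAULT, evict 2, frames=[1,3,4] (faults so far: 4)
  step 10: ref 4 -> HIT, frames=[1,3,4] (faults so far: 4)
  step 11: ref 2 -> FAULT, evict 3, frames=[1,2,4] (faults so far: 5)
  step 12: ref 3 -> FAULT, evict 4, frames=[1,2,3] (faults so far: 6)
  step 13: ref 3 -> HIT, frames=[1,2,3] (faults so far: 6)
  step 14: ref 3 -> HIT, frames=[1,2,3] (faults so far: 6)
  FIFO total faults: 6
--- LRU ---
  step 0: ref 2 -> FAULT, frames=[2,-,-] (faults so far: 1)
  step 1: ref 2 -> HIT, frames=[2,-,-] (faults so far: 1)
  step 2: ref 3 -> FAULT, frames=[2,3,-] (faults so far: 2)
  step 3: ref 3 -> HIT, frames=[2,3,-] (faults so far: 2)
  step 4: ref 2 -> HIT, frames=[2,3,-] (faults so far: 2)
  step 5: ref 2 -> HIT, frames=[2,3,-] (faults so far: 2)
  step 6: ref 3 -> HIT, frames=[2,3,-] (faults so far: 2)
  step 7: ref 2 -> HIT, frames=[2,3,-] (faults so far: 2)
  step 8: ref 4 -> FAULT, frames=[2,3,4] (faults so far: 3)
  step 9: ref 1 -> FAULT, evict 3, frames=[2,1,4] (faults so far: 4)
  step 10: ref 4 -> HIT, frames=[2,1,4] (faults so far: 4)
  step 11: ref 2 -> HIT, frames=[2,1,4] (faults so far: 4)
  step 12: ref 3 -> FAULT, evict 1, frames=[2,3,4] (faults so far: 5)
  step 13: ref 3 -> HIT, frames=[2,3,4] (faults so far: 5)
  step 14: ref 3 -> HIT, frames=[2,3,4] (faults so far: 5)
  LRU total faults: 5
--- Optimal ---
  step 0: ref 2 -> FAULT, frames=[2,-,-] (faults so far: 1)
  step 1: ref 2 -> HIT, frames=[2,-,-] (faults so far: 1)
  step 2: ref 3 -> FAULT, frames=[2,3,-] (faults so far: 2)
  step 3: ref 3 -> HIT, frames=[2,3,-] (faults so far: 2)
  step 4: ref 2 -> HIT, frames=[2,3,-] (faults so far: 2)
  step 5: ref 2 -> HIT, frames=[2,3,-] (faults so far: 2)
  step 6: ref 3 -> HIT, frames=[2,3,-] (faults so far: 2)
  step 7: ref 2 -> HIT, frames=[2,3,-] (faults so far: 2)
  step 8: ref 4 -> FAULT, frames=[2,3,4] (faults so far: 3)
  step 9: ref 1 -> FAULT, evict 3, frames=[2,1,4] (faults so far: 4)
  step 10: ref 4 -> HIT, frames=[2,1,4] (faults so far: 4)
  step 11: ref 2 -> HIT, frames=[2,1,4] (faults so far: 4)
  step 12: ref 3 -> FAULT, evict 1, frames=[2,3,4] (faults so far: 5)
  step 13: ref 3 -> HIT, frames=[2,3,4] (faults so far: 5)
  step 14: ref 3 -> HIT, frames=[2,3,4] (faults so far: 5)
  Optimal total faults: 5

Answer: 6 5 5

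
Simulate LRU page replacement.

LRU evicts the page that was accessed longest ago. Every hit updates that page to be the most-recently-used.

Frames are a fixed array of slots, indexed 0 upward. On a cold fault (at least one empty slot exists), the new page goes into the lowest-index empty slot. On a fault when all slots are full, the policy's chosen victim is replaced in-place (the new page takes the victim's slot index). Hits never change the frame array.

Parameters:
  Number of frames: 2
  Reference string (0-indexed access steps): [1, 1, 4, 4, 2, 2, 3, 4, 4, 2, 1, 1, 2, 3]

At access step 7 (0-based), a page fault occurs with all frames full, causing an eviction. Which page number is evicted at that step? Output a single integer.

Step 0: ref 1 -> FAULT, frames=[1,-]
Step 1: ref 1 -> HIT, frames=[1,-]
Step 2: ref 4 -> FAULT, frames=[1,4]
Step 3: ref 4 -> HIT, frames=[1,4]
Step 4: ref 2 -> FAULT, evict 1, frames=[2,4]
Step 5: ref 2 -> HIT, frames=[2,4]
Step 6: ref 3 -> FAULT, evict 4, frames=[2,3]
Step 7: ref 4 -> FAULT, evict 2, frames=[4,3]
At step 7: evicted page 2

Answer: 2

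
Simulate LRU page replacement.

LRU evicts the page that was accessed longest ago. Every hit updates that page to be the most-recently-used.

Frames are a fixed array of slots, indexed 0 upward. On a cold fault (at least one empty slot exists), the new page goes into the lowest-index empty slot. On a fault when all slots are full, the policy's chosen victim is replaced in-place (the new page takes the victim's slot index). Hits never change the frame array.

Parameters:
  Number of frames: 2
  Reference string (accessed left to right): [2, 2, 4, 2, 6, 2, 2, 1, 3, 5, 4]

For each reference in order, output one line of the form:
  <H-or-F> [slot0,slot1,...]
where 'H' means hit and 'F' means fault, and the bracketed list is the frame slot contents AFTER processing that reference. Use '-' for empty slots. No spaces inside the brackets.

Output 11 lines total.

F [2,-]
H [2,-]
F [2,4]
H [2,4]
F [2,6]
H [2,6]
H [2,6]
F [2,1]
F [3,1]
F [3,5]
F [4,5]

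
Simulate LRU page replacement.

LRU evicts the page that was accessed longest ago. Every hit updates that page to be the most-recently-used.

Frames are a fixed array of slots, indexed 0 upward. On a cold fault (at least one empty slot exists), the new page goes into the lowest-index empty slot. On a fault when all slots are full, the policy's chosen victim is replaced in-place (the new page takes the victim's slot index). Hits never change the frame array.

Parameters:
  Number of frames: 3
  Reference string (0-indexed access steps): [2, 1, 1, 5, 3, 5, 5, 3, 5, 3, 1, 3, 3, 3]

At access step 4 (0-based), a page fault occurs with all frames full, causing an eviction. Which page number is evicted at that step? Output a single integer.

Answer: 2

Derivation:
Step 0: ref 2 -> FAULT, frames=[2,-,-]
Step 1: ref 1 -> FAULT, frames=[2,1,-]
Step 2: ref 1 -> HIT, frames=[2,1,-]
Step 3: ref 5 -> FAULT, frames=[2,1,5]
Step 4: ref 3 -> FAULT, evict 2, frames=[3,1,5]
At step 4: evicted page 2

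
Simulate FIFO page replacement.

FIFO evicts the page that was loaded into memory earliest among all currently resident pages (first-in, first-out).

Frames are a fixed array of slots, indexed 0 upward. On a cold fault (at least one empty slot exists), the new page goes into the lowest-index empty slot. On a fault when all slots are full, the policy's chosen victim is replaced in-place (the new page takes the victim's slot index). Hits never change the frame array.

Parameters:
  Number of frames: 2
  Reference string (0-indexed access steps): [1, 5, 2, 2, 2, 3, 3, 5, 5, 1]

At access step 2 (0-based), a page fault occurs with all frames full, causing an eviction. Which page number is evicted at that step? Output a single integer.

Step 0: ref 1 -> FAULT, frames=[1,-]
Step 1: ref 5 -> FAULT, frames=[1,5]
Step 2: ref 2 -> FAULT, evict 1, frames=[2,5]
At step 2: evicted page 1

Answer: 1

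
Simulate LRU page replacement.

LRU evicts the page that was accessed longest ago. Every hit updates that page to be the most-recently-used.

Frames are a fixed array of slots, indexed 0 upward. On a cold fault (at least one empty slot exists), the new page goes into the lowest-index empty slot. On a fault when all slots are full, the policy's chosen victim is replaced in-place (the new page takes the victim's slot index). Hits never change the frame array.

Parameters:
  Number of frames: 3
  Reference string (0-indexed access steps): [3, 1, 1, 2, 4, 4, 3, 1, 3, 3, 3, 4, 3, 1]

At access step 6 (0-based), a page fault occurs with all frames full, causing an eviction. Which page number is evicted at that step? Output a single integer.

Answer: 1

Derivation:
Step 0: ref 3 -> FAULT, frames=[3,-,-]
Step 1: ref 1 -> FAULT, frames=[3,1,-]
Step 2: ref 1 -> HIT, frames=[3,1,-]
Step 3: ref 2 -> FAULT, frames=[3,1,2]
Step 4: ref 4 -> FAULT, evict 3, frames=[4,1,2]
Step 5: ref 4 -> HIT, frames=[4,1,2]
Step 6: ref 3 -> FAULT, evict 1, frames=[4,3,2]
At step 6: evicted page 1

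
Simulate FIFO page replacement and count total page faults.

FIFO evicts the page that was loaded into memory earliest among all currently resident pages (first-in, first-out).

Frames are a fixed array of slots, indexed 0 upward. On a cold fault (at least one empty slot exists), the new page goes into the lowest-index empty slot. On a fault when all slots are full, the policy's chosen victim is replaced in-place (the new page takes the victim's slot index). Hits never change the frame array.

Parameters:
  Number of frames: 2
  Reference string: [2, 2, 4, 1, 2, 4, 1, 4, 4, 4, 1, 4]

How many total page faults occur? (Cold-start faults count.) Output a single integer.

Step 0: ref 2 → FAULT, frames=[2,-]
Step 1: ref 2 → HIT, frames=[2,-]
Step 2: ref 4 → FAULT, frames=[2,4]
Step 3: ref 1 → FAULT (evict 2), frames=[1,4]
Step 4: ref 2 → FAULT (evict 4), frames=[1,2]
Step 5: ref 4 → FAULT (evict 1), frames=[4,2]
Step 6: ref 1 → FAULT (evict 2), frames=[4,1]
Step 7: ref 4 → HIT, frames=[4,1]
Step 8: ref 4 → HIT, frames=[4,1]
Step 9: ref 4 → HIT, frames=[4,1]
Step 10: ref 1 → HIT, frames=[4,1]
Step 11: ref 4 → HIT, frames=[4,1]
Total faults: 6

Answer: 6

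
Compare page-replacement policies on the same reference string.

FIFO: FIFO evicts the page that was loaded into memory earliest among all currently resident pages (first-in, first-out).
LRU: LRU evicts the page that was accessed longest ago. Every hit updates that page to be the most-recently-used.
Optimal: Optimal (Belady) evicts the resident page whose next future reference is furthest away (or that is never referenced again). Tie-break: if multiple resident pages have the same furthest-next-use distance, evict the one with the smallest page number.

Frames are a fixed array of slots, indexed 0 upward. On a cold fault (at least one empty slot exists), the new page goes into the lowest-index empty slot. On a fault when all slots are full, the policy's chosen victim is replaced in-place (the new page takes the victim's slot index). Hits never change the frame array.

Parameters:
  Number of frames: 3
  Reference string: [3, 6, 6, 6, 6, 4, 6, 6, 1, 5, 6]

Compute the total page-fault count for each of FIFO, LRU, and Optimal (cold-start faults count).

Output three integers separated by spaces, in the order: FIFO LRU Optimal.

--- FIFO ---
  step 0: ref 3 -> FAULT, frames=[3,-,-] (faults so far: 1)
  step 1: ref 6 -> FAULT, frames=[3,6,-] (faults so far: 2)
  step 2: ref 6 -> HIT, frames=[3,6,-] (faults so far: 2)
  step 3: ref 6 -> HIT, frames=[3,6,-] (faults so far: 2)
  step 4: ref 6 -> HIT, frames=[3,6,-] (faults so far: 2)
  step 5: ref 4 -> FAULT, frames=[3,6,4] (faults so far: 3)
  step 6: ref 6 -> HIT, frames=[3,6,4] (faults so far: 3)
  step 7: ref 6 -> HIT, frames=[3,6,4] (faults so far: 3)
  step 8: ref 1 -> FAULT, evict 3, frames=[1,6,4] (faults so far: 4)
  step 9: ref 5 -> FAULT, evict 6, frames=[1,5,4] (faults so far: 5)
  step 10: ref 6 -> FAULT, evict 4, frames=[1,5,6] (faults so far: 6)
  FIFO total faults: 6
--- LRU ---
  step 0: ref 3 -> FAULT, frames=[3,-,-] (faults so far: 1)
  step 1: ref 6 -> FAULT, frames=[3,6,-] (faults so far: 2)
  step 2: ref 6 -> HIT, frames=[3,6,-] (faults so far: 2)
  step 3: ref 6 -> HIT, frames=[3,6,-] (faults so far: 2)
  step 4: ref 6 -> HIT, frames=[3,6,-] (faults so far: 2)
  step 5: ref 4 -> FAULT, frames=[3,6,4] (faults so far: 3)
  step 6: ref 6 -> HIT, frames=[3,6,4] (faults so far: 3)
  step 7: ref 6 -> HIT, frames=[3,6,4] (faults so far: 3)
  step 8: ref 1 -> FAULT, evict 3, frames=[1,6,4] (faults so far: 4)
  step 9: ref 5 -> FAULT, evict 4, frames=[1,6,5] (faults so far: 5)
  step 10: ref 6 -> HIT, frames=[1,6,5] (faults so far: 5)
  LRU total faults: 5
--- Optimal ---
  step 0: ref 3 -> FAULT, frames=[3,-,-] (faults so far: 1)
  step 1: ref 6 -> FAULT, frames=[3,6,-] (faults so far: 2)
  step 2: ref 6 -> HIT, frames=[3,6,-] (faults so far: 2)
  step 3: ref 6 -> HIT, frames=[3,6,-] (faults so far: 2)
  step 4: ref 6 -> HIT, frames=[3,6,-] (faults so far: 2)
  step 5: ref 4 -> FAULT, frames=[3,6,4] (faults so far: 3)
  step 6: ref 6 -> HIT, frames=[3,6,4] (faults so far: 3)
  step 7: ref 6 -> HIT, frames=[3,6,4] (faults so far: 3)
  step 8: ref 1 -> FAULT, evict 3, frames=[1,6,4] (faults so far: 4)
  step 9: ref 5 -> FAULT, evict 1, frames=[5,6,4] (faults so far: 5)
  step 10: ref 6 -> HIT, frames=[5,6,4] (faults so far: 5)
  Optimal total faults: 5

Answer: 6 5 5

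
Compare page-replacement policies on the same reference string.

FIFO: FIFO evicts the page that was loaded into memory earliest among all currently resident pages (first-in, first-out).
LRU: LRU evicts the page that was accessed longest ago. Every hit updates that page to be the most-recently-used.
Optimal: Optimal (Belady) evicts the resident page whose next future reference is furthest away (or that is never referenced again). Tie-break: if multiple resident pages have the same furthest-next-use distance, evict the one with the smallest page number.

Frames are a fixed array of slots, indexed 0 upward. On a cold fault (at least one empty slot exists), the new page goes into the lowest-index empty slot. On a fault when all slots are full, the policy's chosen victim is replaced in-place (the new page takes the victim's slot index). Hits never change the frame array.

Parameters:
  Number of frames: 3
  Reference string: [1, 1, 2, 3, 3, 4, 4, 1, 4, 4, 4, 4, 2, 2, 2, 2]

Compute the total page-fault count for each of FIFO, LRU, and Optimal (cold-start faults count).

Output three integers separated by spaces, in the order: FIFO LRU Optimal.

--- FIFO ---
  step 0: ref 1 -> FAULT, frames=[1,-,-] (faults so far: 1)
  step 1: ref 1 -> HIT, frames=[1,-,-] (faults so far: 1)
  step 2: ref 2 -> FAULT, frames=[1,2,-] (faults so far: 2)
  step 3: ref 3 -> FAULT, frames=[1,2,3] (faults so far: 3)
  step 4: ref 3 -> HIT, frames=[1,2,3] (faults so far: 3)
  step 5: ref 4 -> FAULT, evict 1, frames=[4,2,3] (faults so far: 4)
  step 6: ref 4 -> HIT, frames=[4,2,3] (faults so far: 4)
  step 7: ref 1 -> FAULT, evict 2, frames=[4,1,3] (faults so far: 5)
  step 8: ref 4 -> HIT, frames=[4,1,3] (faults so far: 5)
  step 9: ref 4 -> HIT, frames=[4,1,3] (faults so far: 5)
  step 10: ref 4 -> HIT, frames=[4,1,3] (faults so far: 5)
  step 11: ref 4 -> HIT, frames=[4,1,3] (faults so far: 5)
  step 12: ref 2 -> FAULT, evict 3, frames=[4,1,2] (faults so far: 6)
  step 13: ref 2 -> HIT, frames=[4,1,2] (faults so far: 6)
  step 14: ref 2 -> HIT, frames=[4,1,2] (faults so far: 6)
  step 15: ref 2 -> HIT, frames=[4,1,2] (faults so far: 6)
  FIFO total faults: 6
--- LRU ---
  step 0: ref 1 -> FAULT, frames=[1,-,-] (faults so far: 1)
  step 1: ref 1 -> HIT, frames=[1,-,-] (faults so far: 1)
  step 2: ref 2 -> FAULT, frames=[1,2,-] (faults so far: 2)
  step 3: ref 3 -> FAULT, frames=[1,2,3] (faults so far: 3)
  step 4: ref 3 -> HIT, frames=[1,2,3] (faults so far: 3)
  step 5: ref 4 -> FAULT, evict 1, frames=[4,2,3] (faults so far: 4)
  step 6: ref 4 -> HIT, frames=[4,2,3] (faults so far: 4)
  step 7: ref 1 -> FAULT, evict 2, frames=[4,1,3] (faults so far: 5)
  step 8: ref 4 -> HIT, frames=[4,1,3] (faults so far: 5)
  step 9: ref 4 -> HIT, frames=[4,1,3] (faults so far: 5)
  step 10: ref 4 -> HIT, frames=[4,1,3] (faults so far: 5)
  step 11: ref 4 -> HIT, frames=[4,1,3] (faults so far: 5)
  step 12: ref 2 -> FAULT, evict 3, frames=[4,1,2] (faults so far: 6)
  step 13: ref 2 -> HIT, frames=[4,1,2] (faults so far: 6)
  step 14: ref 2 -> HIT, frames=[4,1,2] (faults so far: 6)
  step 15: ref 2 -> HIT, frames=[4,1,2] (faults so far: 6)
  LRU total faults: 6
--- Optimal ---
  step 0: ref 1 -> FAULT, frames=[1,-,-] (faults so far: 1)
  step 1: ref 1 -> HIT, frames=[1,-,-] (faults so far: 1)
  step 2: ref 2 -> FAULT, frames=[1,2,-] (faults so far: 2)
  step 3: ref 3 -> FAULT, frames=[1,2,3] (faults so far: 3)
  step 4: ref 3 -> HIT, frames=[1,2,3] (faults so far: 3)
  step 5: ref 4 -> FAULT, evict 3, frames=[1,2,4] (faults so far: 4)
  step 6: ref 4 -> HIT, frames=[1,2,4] (faults so far: 4)
  step 7: ref 1 -> HIT, frames=[1,2,4] (faults so far: 4)
  step 8: ref 4 -> HIT, frames=[1,2,4] (faults so far: 4)
  step 9: ref 4 -> HIT, frames=[1,2,4] (faults so far: 4)
  step 10: ref 4 -> HIT, frames=[1,2,4] (faults so far: 4)
  step 11: ref 4 -> HIT, frames=[1,2,4] (faults so far: 4)
  step 12: ref 2 -> HIT, frames=[1,2,4] (faults so far: 4)
  step 13: ref 2 -> HIT, frames=[1,2,4] (faults so far: 4)
  step 14: ref 2 -> HIT, frames=[1,2,4] (faults so far: 4)
  step 15: ref 2 -> HIT, frames=[1,2,4] (faults so far: 4)
  Optimal total faults: 4

Answer: 6 6 4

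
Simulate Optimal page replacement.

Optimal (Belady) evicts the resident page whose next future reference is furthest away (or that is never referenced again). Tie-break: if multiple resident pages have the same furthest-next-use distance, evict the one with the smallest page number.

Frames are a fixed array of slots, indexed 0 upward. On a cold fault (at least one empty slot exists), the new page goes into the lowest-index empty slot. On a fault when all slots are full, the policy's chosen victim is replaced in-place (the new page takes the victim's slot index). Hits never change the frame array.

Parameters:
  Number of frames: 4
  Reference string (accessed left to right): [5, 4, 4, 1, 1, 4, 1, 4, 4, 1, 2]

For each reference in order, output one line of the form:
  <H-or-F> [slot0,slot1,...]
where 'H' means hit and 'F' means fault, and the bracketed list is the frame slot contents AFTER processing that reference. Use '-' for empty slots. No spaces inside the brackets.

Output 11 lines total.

F [5,-,-,-]
F [5,4,-,-]
H [5,4,-,-]
F [5,4,1,-]
H [5,4,1,-]
H [5,4,1,-]
H [5,4,1,-]
H [5,4,1,-]
H [5,4,1,-]
H [5,4,1,-]
F [5,4,1,2]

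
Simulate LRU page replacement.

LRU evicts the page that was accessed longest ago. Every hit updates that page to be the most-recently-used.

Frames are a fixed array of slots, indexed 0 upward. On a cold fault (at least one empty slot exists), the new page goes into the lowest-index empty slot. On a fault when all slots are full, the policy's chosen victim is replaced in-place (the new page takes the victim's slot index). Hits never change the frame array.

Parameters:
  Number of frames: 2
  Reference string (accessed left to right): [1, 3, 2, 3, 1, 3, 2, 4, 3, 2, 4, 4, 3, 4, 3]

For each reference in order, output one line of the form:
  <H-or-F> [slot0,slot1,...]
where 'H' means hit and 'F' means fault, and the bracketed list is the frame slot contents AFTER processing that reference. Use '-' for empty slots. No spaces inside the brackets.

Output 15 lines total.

F [1,-]
F [1,3]
F [2,3]
H [2,3]
F [1,3]
H [1,3]
F [2,3]
F [2,4]
F [3,4]
F [3,2]
F [4,2]
H [4,2]
F [4,3]
H [4,3]
H [4,3]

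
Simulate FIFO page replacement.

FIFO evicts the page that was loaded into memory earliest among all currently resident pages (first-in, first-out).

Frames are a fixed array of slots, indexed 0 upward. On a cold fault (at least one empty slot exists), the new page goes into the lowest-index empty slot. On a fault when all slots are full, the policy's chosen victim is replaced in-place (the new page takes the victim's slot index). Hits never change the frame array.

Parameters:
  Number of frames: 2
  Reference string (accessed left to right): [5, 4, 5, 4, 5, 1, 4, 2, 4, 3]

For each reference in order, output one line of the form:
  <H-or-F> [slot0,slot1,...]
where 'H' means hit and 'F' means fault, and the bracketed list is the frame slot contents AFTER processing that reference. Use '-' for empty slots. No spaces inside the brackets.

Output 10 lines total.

F [5,-]
F [5,4]
H [5,4]
H [5,4]
H [5,4]
F [1,4]
H [1,4]
F [1,2]
F [4,2]
F [4,3]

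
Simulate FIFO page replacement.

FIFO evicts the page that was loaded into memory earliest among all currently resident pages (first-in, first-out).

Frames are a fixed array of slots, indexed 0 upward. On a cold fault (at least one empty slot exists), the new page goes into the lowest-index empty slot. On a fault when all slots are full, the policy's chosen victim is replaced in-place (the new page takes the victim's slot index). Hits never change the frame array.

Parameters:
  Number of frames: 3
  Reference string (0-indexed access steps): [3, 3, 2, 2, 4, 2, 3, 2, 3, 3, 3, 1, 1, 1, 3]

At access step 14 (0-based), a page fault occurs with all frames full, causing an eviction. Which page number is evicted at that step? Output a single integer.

Answer: 2

Derivation:
Step 0: ref 3 -> FAULT, frames=[3,-,-]
Step 1: ref 3 -> HIT, frames=[3,-,-]
Step 2: ref 2 -> FAULT, frames=[3,2,-]
Step 3: ref 2 -> HIT, frames=[3,2,-]
Step 4: ref 4 -> FAULT, frames=[3,2,4]
Step 5: ref 2 -> HIT, frames=[3,2,4]
Step 6: ref 3 -> HIT, frames=[3,2,4]
Step 7: ref 2 -> HIT, frames=[3,2,4]
Step 8: ref 3 -> HIT, frames=[3,2,4]
Step 9: ref 3 -> HIT, frames=[3,2,4]
Step 10: ref 3 -> HIT, frames=[3,2,4]
Step 11: ref 1 -> FAULT, evict 3, frames=[1,2,4]
Step 12: ref 1 -> HIT, frames=[1,2,4]
Step 13: ref 1 -> HIT, frames=[1,2,4]
Step 14: ref 3 -> FAULT, evict 2, frames=[1,3,4]
At step 14: evicted page 2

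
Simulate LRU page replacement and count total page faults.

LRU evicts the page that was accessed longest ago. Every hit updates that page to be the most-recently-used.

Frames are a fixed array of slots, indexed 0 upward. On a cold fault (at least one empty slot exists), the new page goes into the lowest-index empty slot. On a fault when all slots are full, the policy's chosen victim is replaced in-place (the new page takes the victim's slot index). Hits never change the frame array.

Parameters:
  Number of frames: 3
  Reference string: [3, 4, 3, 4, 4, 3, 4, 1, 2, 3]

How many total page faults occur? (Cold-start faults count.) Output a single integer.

Step 0: ref 3 → FAULT, frames=[3,-,-]
Step 1: ref 4 → FAULT, frames=[3,4,-]
Step 2: ref 3 → HIT, frames=[3,4,-]
Step 3: ref 4 → HIT, frames=[3,4,-]
Step 4: ref 4 → HIT, frames=[3,4,-]
Step 5: ref 3 → HIT, frames=[3,4,-]
Step 6: ref 4 → HIT, frames=[3,4,-]
Step 7: ref 1 → FAULT, frames=[3,4,1]
Step 8: ref 2 → FAULT (evict 3), frames=[2,4,1]
Step 9: ref 3 → FAULT (evict 4), frames=[2,3,1]
Total faults: 5

Answer: 5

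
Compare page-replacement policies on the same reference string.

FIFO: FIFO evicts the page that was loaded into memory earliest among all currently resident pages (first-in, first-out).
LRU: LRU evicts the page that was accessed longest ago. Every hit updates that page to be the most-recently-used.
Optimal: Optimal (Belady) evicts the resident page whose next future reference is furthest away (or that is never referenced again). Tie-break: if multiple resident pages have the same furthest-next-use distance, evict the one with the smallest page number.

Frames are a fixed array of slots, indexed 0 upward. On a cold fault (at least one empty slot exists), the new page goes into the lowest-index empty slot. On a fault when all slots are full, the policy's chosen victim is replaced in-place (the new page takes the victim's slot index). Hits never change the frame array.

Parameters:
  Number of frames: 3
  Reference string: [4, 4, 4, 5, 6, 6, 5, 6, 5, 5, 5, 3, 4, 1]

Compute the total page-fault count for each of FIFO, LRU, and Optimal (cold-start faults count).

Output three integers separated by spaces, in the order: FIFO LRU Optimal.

--- FIFO ---
  step 0: ref 4 -> FAULT, frames=[4,-,-] (faults so far: 1)
  step 1: ref 4 -> HIT, frames=[4,-,-] (faults so far: 1)
  step 2: ref 4 -> HIT, frames=[4,-,-] (faults so far: 1)
  step 3: ref 5 -> FAULT, frames=[4,5,-] (faults so far: 2)
  step 4: ref 6 -> FAULT, frames=[4,5,6] (faults so far: 3)
  step 5: ref 6 -> HIT, frames=[4,5,6] (faults so far: 3)
  step 6: ref 5 -> HIT, frames=[4,5,6] (faults so far: 3)
  step 7: ref 6 -> HIT, frames=[4,5,6] (faults so far: 3)
  step 8: ref 5 -> HIT, frames=[4,5,6] (faults so far: 3)
  step 9: ref 5 -> HIT, frames=[4,5,6] (faults so far: 3)
  step 10: ref 5 -> HIT, frames=[4,5,6] (faults so far: 3)
  step 11: ref 3 -> FAULT, evict 4, frames=[3,5,6] (faults so far: 4)
  step 12: ref 4 -> FAULT, evict 5, frames=[3,4,6] (faults so far: 5)
  step 13: ref 1 -> FAULT, evict 6, frames=[3,4,1] (faults so far: 6)
  FIFO total faults: 6
--- LRU ---
  step 0: ref 4 -> FAULT, frames=[4,-,-] (faults so far: 1)
  step 1: ref 4 -> HIT, frames=[4,-,-] (faults so far: 1)
  step 2: ref 4 -> HIT, frames=[4,-,-] (faults so far: 1)
  step 3: ref 5 -> FAULT, frames=[4,5,-] (faults so far: 2)
  step 4: ref 6 -> FAULT, frames=[4,5,6] (faults so far: 3)
  step 5: ref 6 -> HIT, frames=[4,5,6] (faults so far: 3)
  step 6: ref 5 -> HIT, frames=[4,5,6] (faults so far: 3)
  step 7: ref 6 -> HIT, frames=[4,5,6] (faults so far: 3)
  step 8: ref 5 -> HIT, frames=[4,5,6] (faults so far: 3)
  step 9: ref 5 -> HIT, frames=[4,5,6] (faults so far: 3)
  step 10: ref 5 -> HIT, frames=[4,5,6] (faults so far: 3)
  step 11: ref 3 -> FAULT, evict 4, frames=[3,5,6] (faults so far: 4)
  step 12: ref 4 -> FAULT, evict 6, frames=[3,5,4] (faults so far: 5)
  step 13: ref 1 -> FAULT, evict 5, frames=[3,1,4] (faults so far: 6)
  LRU total faults: 6
--- Optimal ---
  step 0: ref 4 -> FAULT, frames=[4,-,-] (faults so far: 1)
  step 1: ref 4 -> HIT, frames=[4,-,-] (faults so far: 1)
  step 2: ref 4 -> HIT, frames=[4,-,-] (faults so far: 1)
  step 3: ref 5 -> FAULT, frames=[4,5,-] (faults so far: 2)
  step 4: ref 6 -> FAULT, frames=[4,5,6] (faults so far: 3)
  step 5: ref 6 -> HIT, frames=[4,5,6] (faults so far: 3)
  step 6: ref 5 -> HIT, frames=[4,5,6] (faults so far: 3)
  step 7: ref 6 -> HIT, frames=[4,5,6] (faults so far: 3)
  step 8: ref 5 -> HIT, frames=[4,5,6] (faults so far: 3)
  step 9: ref 5 -> HIT, frames=[4,5,6] (faults so far: 3)
  step 10: ref 5 -> HIT, frames=[4,5,6] (faults so far: 3)
  step 11: ref 3 -> FAULT, evict 5, frames=[4,3,6] (faults so far: 4)
  step 12: ref 4 -> HIT, frames=[4,3,6] (faults so far: 4)
  step 13: ref 1 -> FAULT, evict 3, frames=[4,1,6] (faults so far: 5)
  Optimal total faults: 5

Answer: 6 6 5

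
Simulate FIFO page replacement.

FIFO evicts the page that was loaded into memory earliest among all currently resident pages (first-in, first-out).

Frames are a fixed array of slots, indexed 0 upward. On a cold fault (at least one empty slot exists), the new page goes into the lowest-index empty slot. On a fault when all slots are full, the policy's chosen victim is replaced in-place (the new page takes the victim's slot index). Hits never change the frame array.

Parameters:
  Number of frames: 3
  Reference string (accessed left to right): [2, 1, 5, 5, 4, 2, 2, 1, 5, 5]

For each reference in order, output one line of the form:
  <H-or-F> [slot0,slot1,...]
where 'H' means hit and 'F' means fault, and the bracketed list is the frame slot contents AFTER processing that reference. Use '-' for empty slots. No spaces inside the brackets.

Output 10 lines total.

F [2,-,-]
F [2,1,-]
F [2,1,5]
H [2,1,5]
F [4,1,5]
F [4,2,5]
H [4,2,5]
F [4,2,1]
F [5,2,1]
H [5,2,1]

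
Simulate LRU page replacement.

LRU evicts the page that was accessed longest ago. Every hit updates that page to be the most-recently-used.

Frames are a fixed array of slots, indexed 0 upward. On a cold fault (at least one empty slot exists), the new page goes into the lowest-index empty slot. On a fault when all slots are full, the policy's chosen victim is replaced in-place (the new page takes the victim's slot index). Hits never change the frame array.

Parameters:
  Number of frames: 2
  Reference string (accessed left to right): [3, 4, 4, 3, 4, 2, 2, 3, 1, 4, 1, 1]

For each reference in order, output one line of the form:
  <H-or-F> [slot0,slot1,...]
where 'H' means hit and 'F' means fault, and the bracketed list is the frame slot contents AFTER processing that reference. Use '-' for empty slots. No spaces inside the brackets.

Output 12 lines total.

F [3,-]
F [3,4]
H [3,4]
H [3,4]
H [3,4]
F [2,4]
H [2,4]
F [2,3]
F [1,3]
F [1,4]
H [1,4]
H [1,4]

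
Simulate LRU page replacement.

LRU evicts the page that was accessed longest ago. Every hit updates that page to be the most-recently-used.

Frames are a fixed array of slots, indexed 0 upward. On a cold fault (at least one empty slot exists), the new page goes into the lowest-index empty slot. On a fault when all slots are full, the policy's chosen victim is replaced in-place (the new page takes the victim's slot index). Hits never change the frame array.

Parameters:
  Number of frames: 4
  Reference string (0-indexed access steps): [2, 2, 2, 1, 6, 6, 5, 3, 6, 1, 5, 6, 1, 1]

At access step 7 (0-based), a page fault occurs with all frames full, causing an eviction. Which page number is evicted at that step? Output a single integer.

Step 0: ref 2 -> FAULT, frames=[2,-,-,-]
Step 1: ref 2 -> HIT, frames=[2,-,-,-]
Step 2: ref 2 -> HIT, frames=[2,-,-,-]
Step 3: ref 1 -> FAULT, frames=[2,1,-,-]
Step 4: ref 6 -> FAULT, frames=[2,1,6,-]
Step 5: ref 6 -> HIT, frames=[2,1,6,-]
Step 6: ref 5 -> FAULT, frames=[2,1,6,5]
Step 7: ref 3 -> FAULT, evict 2, frames=[3,1,6,5]
At step 7: evicted page 2

Answer: 2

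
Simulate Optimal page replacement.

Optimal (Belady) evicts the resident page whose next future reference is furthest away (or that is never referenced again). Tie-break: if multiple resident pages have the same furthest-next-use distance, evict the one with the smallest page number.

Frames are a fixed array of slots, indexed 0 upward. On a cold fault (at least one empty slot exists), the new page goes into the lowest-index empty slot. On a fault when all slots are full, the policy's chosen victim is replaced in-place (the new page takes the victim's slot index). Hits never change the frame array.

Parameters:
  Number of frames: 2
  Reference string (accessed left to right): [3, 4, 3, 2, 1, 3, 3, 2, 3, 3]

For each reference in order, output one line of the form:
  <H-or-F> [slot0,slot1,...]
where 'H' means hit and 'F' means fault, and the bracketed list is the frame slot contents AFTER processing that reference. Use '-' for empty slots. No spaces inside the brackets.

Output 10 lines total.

F [3,-]
F [3,4]
H [3,4]
F [3,2]
F [3,1]
H [3,1]
H [3,1]
F [3,2]
H [3,2]
H [3,2]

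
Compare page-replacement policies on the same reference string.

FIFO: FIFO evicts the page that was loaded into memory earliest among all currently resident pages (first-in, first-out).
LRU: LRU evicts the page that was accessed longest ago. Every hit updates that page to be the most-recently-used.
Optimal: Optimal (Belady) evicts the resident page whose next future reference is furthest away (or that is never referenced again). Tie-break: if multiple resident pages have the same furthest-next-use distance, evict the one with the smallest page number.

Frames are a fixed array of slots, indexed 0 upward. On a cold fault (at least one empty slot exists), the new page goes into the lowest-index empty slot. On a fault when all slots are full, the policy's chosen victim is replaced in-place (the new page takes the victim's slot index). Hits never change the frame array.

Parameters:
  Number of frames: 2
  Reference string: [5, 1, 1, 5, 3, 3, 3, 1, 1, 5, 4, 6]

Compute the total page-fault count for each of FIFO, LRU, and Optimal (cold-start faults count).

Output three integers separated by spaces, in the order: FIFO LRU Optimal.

--- FIFO ---
  step 0: ref 5 -> FAULT, frames=[5,-] (faults so far: 1)
  step 1: ref 1 -> FAULT, frames=[5,1] (faults so far: 2)
  step 2: ref 1 -> HIT, frames=[5,1] (faults so far: 2)
  step 3: ref 5 -> HIT, frames=[5,1] (faults so far: 2)
  step 4: ref 3 -> FAULT, evict 5, frames=[3,1] (faults so far: 3)
  step 5: ref 3 -> HIT, frames=[3,1] (faults so far: 3)
  step 6: ref 3 -> HIT, frames=[3,1] (faults so far: 3)
  step 7: ref 1 -> HIT, frames=[3,1] (faults so far: 3)
  step 8: ref 1 -> HIT, frames=[3,1] (faults so far: 3)
  step 9: ref 5 -> FAULT, evict 1, frames=[3,5] (faults so far: 4)
  step 10: ref 4 -> FAULT, evict 3, frames=[4,5] (faults so far: 5)
  step 11: ref 6 -> FAULT, evict 5, frames=[4,6] (faults so far: 6)
  FIFO total faults: 6
--- LRU ---
  step 0: ref 5 -> FAULT, frames=[5,-] (faults so far: 1)
  step 1: ref 1 -> FAULT, frames=[5,1] (faults so far: 2)
  step 2: ref 1 -> HIT, frames=[5,1] (faults so far: 2)
  step 3: ref 5 -> HIT, frames=[5,1] (faults so far: 2)
  step 4: ref 3 -> FAULT, evict 1, frames=[5,3] (faults so far: 3)
  step 5: ref 3 -> HIT, frames=[5,3] (faults so far: 3)
  step 6: ref 3 -> HIT, frames=[5,3] (faults so far: 3)
  step 7: ref 1 -> FAULT, evict 5, frames=[1,3] (faults so far: 4)
  step 8: ref 1 -> HIT, frames=[1,3] (faults so far: 4)
  step 9: ref 5 -> FAULT, evict 3, frames=[1,5] (faults so far: 5)
  step 10: ref 4 -> FAULT, evict 1, frames=[4,5] (faults so far: 6)
  step 11: ref 6 -> FAULT, evict 5, frames=[4,6] (faults so far: 7)
  LRU total faults: 7
--- Optimal ---
  step 0: ref 5 -> FAULT, frames=[5,-] (faults so far: 1)
  step 1: ref 1 -> FAULT, frames=[5,1] (faults so far: 2)
  step 2: ref 1 -> HIT, frames=[5,1] (faults so far: 2)
  step 3: ref 5 -> HIT, frames=[5,1] (faults so far: 2)
  step 4: ref 3 -> FAULT, evict 5, frames=[3,1] (faults so far: 3)
  step 5: ref 3 -> HIT, frames=[3,1] (faults so far: 3)
  step 6: ref 3 -> HIT, frames=[3,1] (faults so far: 3)
  step 7: ref 1 -> HIT, frames=[3,1] (faults so far: 3)
  step 8: ref 1 -> HIT, frames=[3,1] (faults so far: 3)
  step 9: ref 5 -> FAULT, evict 1, frames=[3,5] (faults so far: 4)
  step 10: ref 4 -> FAULT, evict 3, frames=[4,5] (faults so far: 5)
  step 11: ref 6 -> FAULT, evict 4, frames=[6,5] (faults so far: 6)
  Optimal total faults: 6

Answer: 6 7 6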